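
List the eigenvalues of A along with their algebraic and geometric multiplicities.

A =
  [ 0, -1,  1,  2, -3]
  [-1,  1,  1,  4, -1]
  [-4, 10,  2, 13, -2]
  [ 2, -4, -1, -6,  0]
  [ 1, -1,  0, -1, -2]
λ = -1: alg = 5, geom = 2

Step 1 — factor the characteristic polynomial to read off the algebraic multiplicities:
  χ_A(x) = (x + 1)^5

Step 2 — compute geometric multiplicities via the rank-nullity identity g(λ) = n − rank(A − λI):
  rank(A − (-1)·I) = 3, so dim ker(A − (-1)·I) = n − 3 = 2

Summary:
  λ = -1: algebraic multiplicity = 5, geometric multiplicity = 2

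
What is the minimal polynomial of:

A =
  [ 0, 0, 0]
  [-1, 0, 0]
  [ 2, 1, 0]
x^3

The characteristic polynomial is χ_A(x) = x^3, so the eigenvalues are known. The minimal polynomial is
  m_A(x) = Π_λ (x − λ)^{k_λ}
where k_λ is the size of the *largest* Jordan block for λ (equivalently, the smallest k with (A − λI)^k v = 0 for every generalised eigenvector v of λ).

  λ = 0: largest Jordan block has size 3, contributing (x − 0)^3

So m_A(x) = x^3 = x^3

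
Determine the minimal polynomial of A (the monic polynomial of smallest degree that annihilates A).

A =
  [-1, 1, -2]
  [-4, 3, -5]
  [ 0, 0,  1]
x^3 - 3*x^2 + 3*x - 1

The characteristic polynomial is χ_A(x) = (x - 1)^3, so the eigenvalues are known. The minimal polynomial is
  m_A(x) = Π_λ (x − λ)^{k_λ}
where k_λ is the size of the *largest* Jordan block for λ (equivalently, the smallest k with (A − λI)^k v = 0 for every generalised eigenvector v of λ).

  λ = 1: largest Jordan block has size 3, contributing (x − 1)^3

So m_A(x) = (x - 1)^3 = x^3 - 3*x^2 + 3*x - 1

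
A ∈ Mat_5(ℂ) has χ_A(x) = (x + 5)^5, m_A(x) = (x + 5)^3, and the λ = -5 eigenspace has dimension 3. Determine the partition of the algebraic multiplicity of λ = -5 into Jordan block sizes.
Block sizes for λ = -5: [3, 1, 1]

Step 1 — from the characteristic polynomial, algebraic multiplicity of λ = -5 is 5. From dim ker(A − (-5)·I) = 3, there are exactly 3 Jordan blocks for λ = -5.
Step 2 — from the minimal polynomial, the factor (x + 5)^3 tells us the largest block for λ = -5 has size 3.
Step 3 — with total size 5, 3 blocks, and largest block 3, the block sizes (in nonincreasing order) are [3, 1, 1].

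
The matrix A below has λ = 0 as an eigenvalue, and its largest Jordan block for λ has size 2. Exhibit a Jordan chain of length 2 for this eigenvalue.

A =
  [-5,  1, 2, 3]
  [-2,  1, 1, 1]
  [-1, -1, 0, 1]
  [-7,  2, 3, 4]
A Jordan chain for λ = 0 of length 2:
v_1 = (-5, -2, -1, -7)ᵀ
v_2 = (1, 0, 0, 0)ᵀ

Let N = A − (0)·I. We want v_2 with N^2 v_2 = 0 but N^1 v_2 ≠ 0; then v_{j-1} := N · v_j for j = 2, …, 2.

Pick v_2 = (1, 0, 0, 0)ᵀ.
Then v_1 = N · v_2 = (-5, -2, -1, -7)ᵀ.

Sanity check: (A − (0)·I) v_1 = (0, 0, 0, 0)ᵀ = 0. ✓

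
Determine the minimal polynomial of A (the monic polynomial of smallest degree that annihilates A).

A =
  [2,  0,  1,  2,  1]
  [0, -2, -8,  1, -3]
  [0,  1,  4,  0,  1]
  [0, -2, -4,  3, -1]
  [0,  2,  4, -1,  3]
x^3 - 6*x^2 + 12*x - 8

The characteristic polynomial is χ_A(x) = (x - 2)^5, so the eigenvalues are known. The minimal polynomial is
  m_A(x) = Π_λ (x − λ)^{k_λ}
where k_λ is the size of the *largest* Jordan block for λ (equivalently, the smallest k with (A − λI)^k v = 0 for every generalised eigenvector v of λ).

  λ = 2: largest Jordan block has size 3, contributing (x − 2)^3

So m_A(x) = (x - 2)^3 = x^3 - 6*x^2 + 12*x - 8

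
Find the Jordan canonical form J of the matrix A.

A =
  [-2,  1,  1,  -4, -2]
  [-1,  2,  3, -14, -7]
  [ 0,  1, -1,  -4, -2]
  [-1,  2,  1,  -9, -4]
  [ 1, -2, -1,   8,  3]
J_1(-2) ⊕ J_1(-2) ⊕ J_2(-1) ⊕ J_1(-1)

The characteristic polynomial is
  det(x·I − A) = x^5 + 7*x^4 + 19*x^3 + 25*x^2 + 16*x + 4 = (x + 1)^3*(x + 2)^2

Eigenvalues and multiplicities (the geometric multiplicity of λ is n − rank(A − λI), which equals the number of Jordan blocks for λ):
  λ = -2: algebraic multiplicity = 2, geometric multiplicity = 2
  λ = -1: algebraic multiplicity = 3, geometric multiplicity = 2

Determining the block sizes for each eigenvalue:
  λ = -2: gm = am = 2, so every block has size 1 → block sizes [1, 1]
  λ = -1: 2 blocks summing to 3 forces exactly one block of size 2 and the rest size 1 → block sizes [2, 1]

Assembling the blocks gives a Jordan form
J =
  [-2,  0,  0,  0,  0]
  [ 0, -2,  0,  0,  0]
  [ 0,  0, -1,  1,  0]
  [ 0,  0,  0, -1,  0]
  [ 0,  0,  0,  0, -1]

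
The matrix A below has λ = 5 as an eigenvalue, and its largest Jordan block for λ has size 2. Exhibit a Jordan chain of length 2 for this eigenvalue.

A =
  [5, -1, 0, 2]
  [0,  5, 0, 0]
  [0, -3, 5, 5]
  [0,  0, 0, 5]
A Jordan chain for λ = 5 of length 2:
v_1 = (-1, 0, -3, 0)ᵀ
v_2 = (0, 1, 0, 0)ᵀ

Let N = A − (5)·I. We want v_2 with N^2 v_2 = 0 but N^1 v_2 ≠ 0; then v_{j-1} := N · v_j for j = 2, …, 2.

Pick v_2 = (0, 1, 0, 0)ᵀ.
Then v_1 = N · v_2 = (-1, 0, -3, 0)ᵀ.

Sanity check: (A − (5)·I) v_1 = (0, 0, 0, 0)ᵀ = 0. ✓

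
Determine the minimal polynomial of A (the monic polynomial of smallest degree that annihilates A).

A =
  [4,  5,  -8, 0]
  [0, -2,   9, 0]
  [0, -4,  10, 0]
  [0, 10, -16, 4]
x^3 - 12*x^2 + 48*x - 64

The characteristic polynomial is χ_A(x) = (x - 4)^4, so the eigenvalues are known. The minimal polynomial is
  m_A(x) = Π_λ (x − λ)^{k_λ}
where k_λ is the size of the *largest* Jordan block for λ (equivalently, the smallest k with (A − λI)^k v = 0 for every generalised eigenvector v of λ).

  λ = 4: largest Jordan block has size 3, contributing (x − 4)^3

So m_A(x) = (x - 4)^3 = x^3 - 12*x^2 + 48*x - 64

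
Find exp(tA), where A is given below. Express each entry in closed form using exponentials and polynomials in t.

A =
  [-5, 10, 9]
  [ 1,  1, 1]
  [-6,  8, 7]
e^{tA} =
  [-4*t^2*exp(t) - 6*t*exp(t) + exp(t), 6*t^2*exp(t) + 10*t*exp(t), 5*t^2*exp(t) + 9*t*exp(t)]
  [-6*t^2*exp(t) + t*exp(t), 9*t^2*exp(t) + exp(t), 15*t^2*exp(t)/2 + t*exp(t)]
  [4*t^2*exp(t) - 6*t*exp(t), -6*t^2*exp(t) + 8*t*exp(t), -5*t^2*exp(t) + 6*t*exp(t) + exp(t)]

Strategy: write A = P · J · P⁻¹ where J is a Jordan canonical form, so e^{tA} = P · e^{tJ} · P⁻¹, and e^{tJ} can be computed block-by-block.

A has Jordan form
J =
  [1, 1, 0]
  [0, 1, 1]
  [0, 0, 1]
(up to reordering of blocks).

Per-block formulas:
  For a 3×3 Jordan block J_3(1): exp(t · J_3(1)) = e^(1t)·(I + t·N + (t^2/2)·N^2), where N is the 3×3 nilpotent shift.

After assembling e^{tJ} and conjugating by P, we get:

e^{tA} =
  [-4*t^2*exp(t) - 6*t*exp(t) + exp(t), 6*t^2*exp(t) + 10*t*exp(t), 5*t^2*exp(t) + 9*t*exp(t)]
  [-6*t^2*exp(t) + t*exp(t), 9*t^2*exp(t) + exp(t), 15*t^2*exp(t)/2 + t*exp(t)]
  [4*t^2*exp(t) - 6*t*exp(t), -6*t^2*exp(t) + 8*t*exp(t), -5*t^2*exp(t) + 6*t*exp(t) + exp(t)]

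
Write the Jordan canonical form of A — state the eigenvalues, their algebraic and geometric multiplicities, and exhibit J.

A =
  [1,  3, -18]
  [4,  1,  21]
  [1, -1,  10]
J_3(4)

The characteristic polynomial is
  det(x·I − A) = x^3 - 12*x^2 + 48*x - 64 = (x - 4)^3

Eigenvalues and multiplicities (the geometric multiplicity of λ is n − rank(A − λI), which equals the number of Jordan blocks for λ):
  λ = 4: algebraic multiplicity = 3, geometric multiplicity = 1

Determining the block sizes for each eigenvalue:
  λ = 4: one block (gm = 1), so the single block has size am = 3 → block sizes [3]

Assembling the blocks gives a Jordan form
J =
  [4, 1, 0]
  [0, 4, 1]
  [0, 0, 4]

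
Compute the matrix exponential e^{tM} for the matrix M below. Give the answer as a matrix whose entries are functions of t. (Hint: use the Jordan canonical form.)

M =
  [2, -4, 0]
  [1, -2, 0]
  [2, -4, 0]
e^{tM} =
  [2*t + 1, -4*t, 0]
  [t, 1 - 2*t, 0]
  [2*t, -4*t, 1]

Strategy: write M = P · J · P⁻¹ where J is a Jordan canonical form, so e^{tM} = P · e^{tJ} · P⁻¹, and e^{tJ} can be computed block-by-block.

M has Jordan form
J =
  [0, 1, 0]
  [0, 0, 0]
  [0, 0, 0]
(up to reordering of blocks).

Per-block formulas:
  For a 2×2 Jordan block J_2(0): exp(t · J_2(0)) = e^(0t)·(I + t·N), where N is the 2×2 nilpotent shift.
  For a 1×1 block at λ = 0: exp(t · [0]) = [e^(0t)].

After assembling e^{tJ} and conjugating by P, we get:

e^{tM} =
  [2*t + 1, -4*t, 0]
  [t, 1 - 2*t, 0]
  [2*t, -4*t, 1]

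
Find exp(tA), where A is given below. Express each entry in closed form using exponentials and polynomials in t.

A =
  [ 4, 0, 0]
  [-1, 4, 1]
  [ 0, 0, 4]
e^{tA} =
  [exp(4*t), 0, 0]
  [-t*exp(4*t), exp(4*t), t*exp(4*t)]
  [0, 0, exp(4*t)]

Strategy: write A = P · J · P⁻¹ where J is a Jordan canonical form, so e^{tA} = P · e^{tJ} · P⁻¹, and e^{tJ} can be computed block-by-block.

A has Jordan form
J =
  [4, 1, 0]
  [0, 4, 0]
  [0, 0, 4]
(up to reordering of blocks).

Per-block formulas:
  For a 2×2 Jordan block J_2(4): exp(t · J_2(4)) = e^(4t)·(I + t·N), where N is the 2×2 nilpotent shift.
  For a 1×1 block at λ = 4: exp(t · [4]) = [e^(4t)].

After assembling e^{tJ} and conjugating by P, we get:

e^{tA} =
  [exp(4*t), 0, 0]
  [-t*exp(4*t), exp(4*t), t*exp(4*t)]
  [0, 0, exp(4*t)]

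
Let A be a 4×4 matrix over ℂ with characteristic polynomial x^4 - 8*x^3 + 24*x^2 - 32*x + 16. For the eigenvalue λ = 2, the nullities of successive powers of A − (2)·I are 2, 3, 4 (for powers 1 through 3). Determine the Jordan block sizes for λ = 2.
Block sizes for λ = 2: [3, 1]

From the dimensions of kernels of powers, the number of Jordan blocks of size at least j is d_j − d_{j−1} where d_j = dim ker(N^j) (with d_0 = 0). Computing the differences gives [2, 1, 1].
The number of blocks of size exactly k is (#blocks of size ≥ k) − (#blocks of size ≥ k + 1), so the partition is: 1 block(s) of size 1, 1 block(s) of size 3.
In nonincreasing order the block sizes are [3, 1].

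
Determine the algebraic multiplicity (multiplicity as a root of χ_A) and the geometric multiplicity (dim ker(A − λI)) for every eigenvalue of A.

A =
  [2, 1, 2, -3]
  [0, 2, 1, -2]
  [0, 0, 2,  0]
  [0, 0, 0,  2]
λ = 2: alg = 4, geom = 2

Step 1 — factor the characteristic polynomial to read off the algebraic multiplicities:
  χ_A(x) = (x - 2)^4

Step 2 — compute geometric multiplicities via the rank-nullity identity g(λ) = n − rank(A − λI):
  rank(A − (2)·I) = 2, so dim ker(A − (2)·I) = n − 2 = 2

Summary:
  λ = 2: algebraic multiplicity = 4, geometric multiplicity = 2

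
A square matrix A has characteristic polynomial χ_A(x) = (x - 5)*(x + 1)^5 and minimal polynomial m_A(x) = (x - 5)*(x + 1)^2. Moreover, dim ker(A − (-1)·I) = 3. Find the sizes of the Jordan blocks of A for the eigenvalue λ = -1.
Block sizes for λ = -1: [2, 2, 1]

Step 1 — from the characteristic polynomial, algebraic multiplicity of λ = -1 is 5. From dim ker(A − (-1)·I) = 3, there are exactly 3 Jordan blocks for λ = -1.
Step 2 — from the minimal polynomial, the factor (x + 1)^2 tells us the largest block for λ = -1 has size 2.
Step 3 — with total size 5, 3 blocks, and largest block 2, the block sizes (in nonincreasing order) are [2, 2, 1].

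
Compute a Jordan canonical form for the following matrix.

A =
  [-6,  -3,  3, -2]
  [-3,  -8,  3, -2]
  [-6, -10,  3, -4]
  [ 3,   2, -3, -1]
J_3(-3) ⊕ J_1(-3)

The characteristic polynomial is
  det(x·I − A) = x^4 + 12*x^3 + 54*x^2 + 108*x + 81 = (x + 3)^4

Eigenvalues and multiplicities (the geometric multiplicity of λ is n − rank(A − λI), which equals the number of Jordan blocks for λ):
  λ = -3: algebraic multiplicity = 4, geometric multiplicity = 2

Determining the block sizes for each eigenvalue:
  λ = -3: with am = 4 and gm = 2, the partition is not yet determined (e.g. several partitions of 4 into 2 parts exist). Let N = A − (-3)·I. Computing rank(N^1) = 2, rank(N^2) = 1, rank(N^3) = 0; the number of blocks of size ≥ j is rank(N^{j−1}) − rank(N^j), giving [2, 1, 1]. So we have 1 block(s) of size 3, 1 block(s) of size 1 → block sizes [3, 1]

Assembling the blocks gives a Jordan form
J =
  [-3,  1,  0,  0]
  [ 0, -3,  1,  0]
  [ 0,  0, -3,  0]
  [ 0,  0,  0, -3]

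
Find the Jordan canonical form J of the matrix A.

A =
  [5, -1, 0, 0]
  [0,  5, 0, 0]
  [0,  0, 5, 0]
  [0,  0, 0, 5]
J_2(5) ⊕ J_1(5) ⊕ J_1(5)

The characteristic polynomial is
  det(x·I − A) = x^4 - 20*x^3 + 150*x^2 - 500*x + 625 = (x - 5)^4

Eigenvalues and multiplicities (the geometric multiplicity of λ is n − rank(A − λI), which equals the number of Jordan blocks for λ):
  λ = 5: algebraic multiplicity = 4, geometric multiplicity = 3

Determining the block sizes for each eigenvalue:
  λ = 5: 3 blocks summing to 4 forces exactly one block of size 2 and the rest size 1 → block sizes [2, 1, 1]

Assembling the blocks gives a Jordan form
J =
  [5, 1, 0, 0]
  [0, 5, 0, 0]
  [0, 0, 5, 0]
  [0, 0, 0, 5]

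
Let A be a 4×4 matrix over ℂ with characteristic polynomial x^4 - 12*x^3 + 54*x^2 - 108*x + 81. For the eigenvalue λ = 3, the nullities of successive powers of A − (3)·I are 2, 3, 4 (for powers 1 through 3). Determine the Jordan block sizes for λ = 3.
Block sizes for λ = 3: [3, 1]

From the dimensions of kernels of powers, the number of Jordan blocks of size at least j is d_j − d_{j−1} where d_j = dim ker(N^j) (with d_0 = 0). Computing the differences gives [2, 1, 1].
The number of blocks of size exactly k is (#blocks of size ≥ k) − (#blocks of size ≥ k + 1), so the partition is: 1 block(s) of size 1, 1 block(s) of size 3.
In nonincreasing order the block sizes are [3, 1].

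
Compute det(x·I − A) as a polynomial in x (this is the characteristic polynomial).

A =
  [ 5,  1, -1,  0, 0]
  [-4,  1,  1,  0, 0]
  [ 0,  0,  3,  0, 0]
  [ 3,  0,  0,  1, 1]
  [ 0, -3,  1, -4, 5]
x^5 - 15*x^4 + 90*x^3 - 270*x^2 + 405*x - 243

Expanding det(x·I − A) (e.g. by cofactor expansion or by noting that A is similar to its Jordan form J, which has the same characteristic polynomial as A) gives
  χ_A(x) = x^5 - 15*x^4 + 90*x^3 - 270*x^2 + 405*x - 243
which factors as (x - 3)^5. The eigenvalues (with algebraic multiplicities) are λ = 3 with multiplicity 5.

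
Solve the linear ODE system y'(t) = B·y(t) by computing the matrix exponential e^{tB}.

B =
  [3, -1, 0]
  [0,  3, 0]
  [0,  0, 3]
e^{tB} =
  [exp(3*t), -t*exp(3*t), 0]
  [0, exp(3*t), 0]
  [0, 0, exp(3*t)]

Strategy: write B = P · J · P⁻¹ where J is a Jordan canonical form, so e^{tB} = P · e^{tJ} · P⁻¹, and e^{tJ} can be computed block-by-block.

B has Jordan form
J =
  [3, 1, 0]
  [0, 3, 0]
  [0, 0, 3]
(up to reordering of blocks).

Per-block formulas:
  For a 1×1 block at λ = 3: exp(t · [3]) = [e^(3t)].
  For a 2×2 Jordan block J_2(3): exp(t · J_2(3)) = e^(3t)·(I + t·N), where N is the 2×2 nilpotent shift.

After assembling e^{tJ} and conjugating by P, we get:

e^{tB} =
  [exp(3*t), -t*exp(3*t), 0]
  [0, exp(3*t), 0]
  [0, 0, exp(3*t)]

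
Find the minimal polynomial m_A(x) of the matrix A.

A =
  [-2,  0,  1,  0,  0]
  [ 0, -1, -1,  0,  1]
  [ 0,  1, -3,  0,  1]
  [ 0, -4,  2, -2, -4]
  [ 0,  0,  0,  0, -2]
x^3 + 6*x^2 + 12*x + 8

The characteristic polynomial is χ_A(x) = (x + 2)^5, so the eigenvalues are known. The minimal polynomial is
  m_A(x) = Π_λ (x − λ)^{k_λ}
where k_λ is the size of the *largest* Jordan block for λ (equivalently, the smallest k with (A − λI)^k v = 0 for every generalised eigenvector v of λ).

  λ = -2: largest Jordan block has size 3, contributing (x + 2)^3

So m_A(x) = (x + 2)^3 = x^3 + 6*x^2 + 12*x + 8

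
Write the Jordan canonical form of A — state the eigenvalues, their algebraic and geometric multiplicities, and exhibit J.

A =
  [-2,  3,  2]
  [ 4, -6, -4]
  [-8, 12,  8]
J_2(0) ⊕ J_1(0)

The characteristic polynomial is
  det(x·I − A) = x^3

Eigenvalues and multiplicities (the geometric multiplicity of λ is n − rank(A − λI), which equals the number of Jordan blocks for λ):
  λ = 0: algebraic multiplicity = 3, geometric multiplicity = 2

Determining the block sizes for each eigenvalue:
  λ = 0: 2 blocks summing to 3 forces exactly one block of size 2 and the rest size 1 → block sizes [2, 1]

Assembling the blocks gives a Jordan form
J =
  [0, 1, 0]
  [0, 0, 0]
  [0, 0, 0]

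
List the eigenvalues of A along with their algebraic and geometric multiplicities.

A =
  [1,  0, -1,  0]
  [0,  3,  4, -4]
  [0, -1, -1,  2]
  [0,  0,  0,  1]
λ = 1: alg = 4, geom = 2

Step 1 — factor the characteristic polynomial to read off the algebraic multiplicities:
  χ_A(x) = (x - 1)^4

Step 2 — compute geometric multiplicities via the rank-nullity identity g(λ) = n − rank(A − λI):
  rank(A − (1)·I) = 2, so dim ker(A − (1)·I) = n − 2 = 2

Summary:
  λ = 1: algebraic multiplicity = 4, geometric multiplicity = 2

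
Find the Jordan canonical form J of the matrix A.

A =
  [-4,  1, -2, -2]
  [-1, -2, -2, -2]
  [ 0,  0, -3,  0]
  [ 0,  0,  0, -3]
J_2(-3) ⊕ J_1(-3) ⊕ J_1(-3)

The characteristic polynomial is
  det(x·I − A) = x^4 + 12*x^3 + 54*x^2 + 108*x + 81 = (x + 3)^4

Eigenvalues and multiplicities (the geometric multiplicity of λ is n − rank(A − λI), which equals the number of Jordan blocks for λ):
  λ = -3: algebraic multiplicity = 4, geometric multiplicity = 3

Determining the block sizes for each eigenvalue:
  λ = -3: 3 blocks summing to 4 forces exactly one block of size 2 and the rest size 1 → block sizes [2, 1, 1]

Assembling the blocks gives a Jordan form
J =
  [-3,  1,  0,  0]
  [ 0, -3,  0,  0]
  [ 0,  0, -3,  0]
  [ 0,  0,  0, -3]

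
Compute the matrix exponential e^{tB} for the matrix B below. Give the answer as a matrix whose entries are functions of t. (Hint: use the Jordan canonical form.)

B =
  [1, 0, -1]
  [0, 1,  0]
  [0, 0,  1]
e^{tB} =
  [exp(t), 0, -t*exp(t)]
  [0, exp(t), 0]
  [0, 0, exp(t)]

Strategy: write B = P · J · P⁻¹ where J is a Jordan canonical form, so e^{tB} = P · e^{tJ} · P⁻¹, and e^{tJ} can be computed block-by-block.

B has Jordan form
J =
  [1, 1, 0]
  [0, 1, 0]
  [0, 0, 1]
(up to reordering of blocks).

Per-block formulas:
  For a 2×2 Jordan block J_2(1): exp(t · J_2(1)) = e^(1t)·(I + t·N), where N is the 2×2 nilpotent shift.
  For a 1×1 block at λ = 1: exp(t · [1]) = [e^(1t)].

After assembling e^{tJ} and conjugating by P, we get:

e^{tB} =
  [exp(t), 0, -t*exp(t)]
  [0, exp(t), 0]
  [0, 0, exp(t)]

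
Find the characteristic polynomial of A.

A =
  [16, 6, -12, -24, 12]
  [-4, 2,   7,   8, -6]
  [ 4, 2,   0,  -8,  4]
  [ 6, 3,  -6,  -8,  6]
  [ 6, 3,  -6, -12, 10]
x^5 - 20*x^4 + 160*x^3 - 640*x^2 + 1280*x - 1024

Expanding det(x·I − A) (e.g. by cofactor expansion or by noting that A is similar to its Jordan form J, which has the same characteristic polynomial as A) gives
  χ_A(x) = x^5 - 20*x^4 + 160*x^3 - 640*x^2 + 1280*x - 1024
which factors as (x - 4)^5. The eigenvalues (with algebraic multiplicities) are λ = 4 with multiplicity 5.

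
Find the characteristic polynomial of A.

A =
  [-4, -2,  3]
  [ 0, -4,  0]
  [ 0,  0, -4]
x^3 + 12*x^2 + 48*x + 64

Expanding det(x·I − A) (e.g. by cofactor expansion or by noting that A is similar to its Jordan form J, which has the same characteristic polynomial as A) gives
  χ_A(x) = x^3 + 12*x^2 + 48*x + 64
which factors as (x + 4)^3. The eigenvalues (with algebraic multiplicities) are λ = -4 with multiplicity 3.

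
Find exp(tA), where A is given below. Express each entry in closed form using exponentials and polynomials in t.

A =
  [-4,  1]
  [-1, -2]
e^{tA} =
  [-t*exp(-3*t) + exp(-3*t), t*exp(-3*t)]
  [-t*exp(-3*t), t*exp(-3*t) + exp(-3*t)]

Strategy: write A = P · J · P⁻¹ where J is a Jordan canonical form, so e^{tA} = P · e^{tJ} · P⁻¹, and e^{tJ} can be computed block-by-block.

A has Jordan form
J =
  [-3,  1]
  [ 0, -3]
(up to reordering of blocks).

Per-block formulas:
  For a 2×2 Jordan block J_2(-3): exp(t · J_2(-3)) = e^(-3t)·(I + t·N), where N is the 2×2 nilpotent shift.

After assembling e^{tJ} and conjugating by P, we get:

e^{tA} =
  [-t*exp(-3*t) + exp(-3*t), t*exp(-3*t)]
  [-t*exp(-3*t), t*exp(-3*t) + exp(-3*t)]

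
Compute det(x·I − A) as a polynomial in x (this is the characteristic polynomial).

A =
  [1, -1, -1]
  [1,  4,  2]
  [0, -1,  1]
x^3 - 6*x^2 + 12*x - 8

Expanding det(x·I − A) (e.g. by cofactor expansion or by noting that A is similar to its Jordan form J, which has the same characteristic polynomial as A) gives
  χ_A(x) = x^3 - 6*x^2 + 12*x - 8
which factors as (x - 2)^3. The eigenvalues (with algebraic multiplicities) are λ = 2 with multiplicity 3.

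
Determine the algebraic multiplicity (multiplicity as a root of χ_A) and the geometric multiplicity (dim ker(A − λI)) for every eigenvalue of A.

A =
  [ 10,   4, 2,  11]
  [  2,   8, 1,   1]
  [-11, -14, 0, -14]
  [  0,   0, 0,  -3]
λ = -3: alg = 1, geom = 1; λ = 6: alg = 3, geom = 1

Step 1 — factor the characteristic polynomial to read off the algebraic multiplicities:
  χ_A(x) = (x - 6)^3*(x + 3)

Step 2 — compute geometric multiplicities via the rank-nullity identity g(λ) = n − rank(A − λI):
  rank(A − (-3)·I) = 3, so dim ker(A − (-3)·I) = n − 3 = 1
  rank(A − (6)·I) = 3, so dim ker(A − (6)·I) = n − 3 = 1

Summary:
  λ = -3: algebraic multiplicity = 1, geometric multiplicity = 1
  λ = 6: algebraic multiplicity = 3, geometric multiplicity = 1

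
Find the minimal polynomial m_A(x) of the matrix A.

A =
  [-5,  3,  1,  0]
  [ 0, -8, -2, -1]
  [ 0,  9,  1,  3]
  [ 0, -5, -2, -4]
x^4 + 16*x^3 + 94*x^2 + 240*x + 225

The characteristic polynomial is χ_A(x) = (x + 3)^2*(x + 5)^2, so the eigenvalues are known. The minimal polynomial is
  m_A(x) = Π_λ (x − λ)^{k_λ}
where k_λ is the size of the *largest* Jordan block for λ (equivalently, the smallest k with (A − λI)^k v = 0 for every generalised eigenvector v of λ).

  λ = -5: largest Jordan block has size 2, contributing (x + 5)^2
  λ = -3: largest Jordan block has size 2, contributing (x + 3)^2

So m_A(x) = (x + 3)^2*(x + 5)^2 = x^4 + 16*x^3 + 94*x^2 + 240*x + 225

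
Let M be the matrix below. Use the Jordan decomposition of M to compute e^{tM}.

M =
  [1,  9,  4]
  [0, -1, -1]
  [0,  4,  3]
e^{tM} =
  [exp(t), -t^2*exp(t) + 9*t*exp(t), -t^2*exp(t)/2 + 4*t*exp(t)]
  [0, -2*t*exp(t) + exp(t), -t*exp(t)]
  [0, 4*t*exp(t), 2*t*exp(t) + exp(t)]

Strategy: write M = P · J · P⁻¹ where J is a Jordan canonical form, so e^{tM} = P · e^{tJ} · P⁻¹, and e^{tJ} can be computed block-by-block.

M has Jordan form
J =
  [1, 1, 0]
  [0, 1, 1]
  [0, 0, 1]
(up to reordering of blocks).

Per-block formulas:
  For a 3×3 Jordan block J_3(1): exp(t · J_3(1)) = e^(1t)·(I + t·N + (t^2/2)·N^2), where N is the 3×3 nilpotent shift.

After assembling e^{tJ} and conjugating by P, we get:

e^{tM} =
  [exp(t), -t^2*exp(t) + 9*t*exp(t), -t^2*exp(t)/2 + 4*t*exp(t)]
  [0, -2*t*exp(t) + exp(t), -t*exp(t)]
  [0, 4*t*exp(t), 2*t*exp(t) + exp(t)]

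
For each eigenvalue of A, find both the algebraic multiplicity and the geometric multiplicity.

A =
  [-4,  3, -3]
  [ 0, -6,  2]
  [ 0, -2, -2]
λ = -4: alg = 3, geom = 2

Step 1 — factor the characteristic polynomial to read off the algebraic multiplicities:
  χ_A(x) = (x + 4)^3

Step 2 — compute geometric multiplicities via the rank-nullity identity g(λ) = n − rank(A − λI):
  rank(A − (-4)·I) = 1, so dim ker(A − (-4)·I) = n − 1 = 2

Summary:
  λ = -4: algebraic multiplicity = 3, geometric multiplicity = 2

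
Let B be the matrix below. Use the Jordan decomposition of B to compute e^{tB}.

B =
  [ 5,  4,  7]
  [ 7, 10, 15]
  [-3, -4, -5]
e^{tB} =
  [-t*exp(2*t) + exp(6*t), exp(6*t) - exp(2*t), -t*exp(2*t) + 2*exp(6*t) - 2*exp(2*t)]
  [-t*exp(2*t) + 2*exp(6*t) - 2*exp(2*t), 2*exp(6*t) - exp(2*t), -t*exp(2*t) + 4*exp(6*t) - 4*exp(2*t)]
  [t*exp(2*t) - exp(6*t) + exp(2*t), -exp(6*t) + exp(2*t), t*exp(2*t) - 2*exp(6*t) + 3*exp(2*t)]

Strategy: write B = P · J · P⁻¹ where J is a Jordan canonical form, so e^{tB} = P · e^{tJ} · P⁻¹, and e^{tJ} can be computed block-by-block.

B has Jordan form
J =
  [2, 1, 0]
  [0, 2, 0]
  [0, 0, 6]
(up to reordering of blocks).

Per-block formulas:
  For a 1×1 block at λ = 6: exp(t · [6]) = [e^(6t)].
  For a 2×2 Jordan block J_2(2): exp(t · J_2(2)) = e^(2t)·(I + t·N), where N is the 2×2 nilpotent shift.

After assembling e^{tJ} and conjugating by P, we get:

e^{tB} =
  [-t*exp(2*t) + exp(6*t), exp(6*t) - exp(2*t), -t*exp(2*t) + 2*exp(6*t) - 2*exp(2*t)]
  [-t*exp(2*t) + 2*exp(6*t) - 2*exp(2*t), 2*exp(6*t) - exp(2*t), -t*exp(2*t) + 4*exp(6*t) - 4*exp(2*t)]
  [t*exp(2*t) - exp(6*t) + exp(2*t), -exp(6*t) + exp(2*t), t*exp(2*t) - 2*exp(6*t) + 3*exp(2*t)]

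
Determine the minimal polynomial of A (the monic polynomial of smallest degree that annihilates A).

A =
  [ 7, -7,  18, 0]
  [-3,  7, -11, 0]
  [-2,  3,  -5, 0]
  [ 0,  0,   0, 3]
x^3 - 9*x^2 + 27*x - 27

The characteristic polynomial is χ_A(x) = (x - 3)^4, so the eigenvalues are known. The minimal polynomial is
  m_A(x) = Π_λ (x − λ)^{k_λ}
where k_λ is the size of the *largest* Jordan block for λ (equivalently, the smallest k with (A − λI)^k v = 0 for every generalised eigenvector v of λ).

  λ = 3: largest Jordan block has size 3, contributing (x − 3)^3

So m_A(x) = (x - 3)^3 = x^3 - 9*x^2 + 27*x - 27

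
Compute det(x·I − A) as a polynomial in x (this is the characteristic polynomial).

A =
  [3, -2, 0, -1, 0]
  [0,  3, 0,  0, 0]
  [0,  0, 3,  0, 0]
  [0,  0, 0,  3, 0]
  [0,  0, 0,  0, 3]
x^5 - 15*x^4 + 90*x^3 - 270*x^2 + 405*x - 243

Expanding det(x·I − A) (e.g. by cofactor expansion or by noting that A is similar to its Jordan form J, which has the same characteristic polynomial as A) gives
  χ_A(x) = x^5 - 15*x^4 + 90*x^3 - 270*x^2 + 405*x - 243
which factors as (x - 3)^5. The eigenvalues (with algebraic multiplicities) are λ = 3 with multiplicity 5.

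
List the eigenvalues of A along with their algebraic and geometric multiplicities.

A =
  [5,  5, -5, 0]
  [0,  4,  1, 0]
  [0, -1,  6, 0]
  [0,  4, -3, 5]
λ = 5: alg = 4, geom = 2

Step 1 — factor the characteristic polynomial to read off the algebraic multiplicities:
  χ_A(x) = (x - 5)^4

Step 2 — compute geometric multiplicities via the rank-nullity identity g(λ) = n − rank(A − λI):
  rank(A − (5)·I) = 2, so dim ker(A − (5)·I) = n − 2 = 2

Summary:
  λ = 5: algebraic multiplicity = 4, geometric multiplicity = 2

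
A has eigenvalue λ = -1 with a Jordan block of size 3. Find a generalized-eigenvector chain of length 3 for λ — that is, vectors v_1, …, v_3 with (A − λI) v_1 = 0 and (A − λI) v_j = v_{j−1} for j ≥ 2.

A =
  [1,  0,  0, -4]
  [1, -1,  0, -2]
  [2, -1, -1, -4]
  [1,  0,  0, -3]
A Jordan chain for λ = -1 of length 3:
v_1 = (0, 0, -1, 0)ᵀ
v_2 = (2, 1, 2, 1)ᵀ
v_3 = (1, 0, 0, 0)ᵀ

Let N = A − (-1)·I. We want v_3 with N^3 v_3 = 0 but N^2 v_3 ≠ 0; then v_{j-1} := N · v_j for j = 3, …, 2.

Pick v_3 = (1, 0, 0, 0)ᵀ.
Then v_2 = N · v_3 = (2, 1, 2, 1)ᵀ.
Then v_1 = N · v_2 = (0, 0, -1, 0)ᵀ.

Sanity check: (A − (-1)·I) v_1 = (0, 0, 0, 0)ᵀ = 0. ✓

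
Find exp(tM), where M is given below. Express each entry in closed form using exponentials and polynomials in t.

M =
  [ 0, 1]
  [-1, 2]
e^{tM} =
  [-t*exp(t) + exp(t), t*exp(t)]
  [-t*exp(t), t*exp(t) + exp(t)]

Strategy: write M = P · J · P⁻¹ where J is a Jordan canonical form, so e^{tM} = P · e^{tJ} · P⁻¹, and e^{tJ} can be computed block-by-block.

M has Jordan form
J =
  [1, 1]
  [0, 1]
(up to reordering of blocks).

Per-block formulas:
  For a 2×2 Jordan block J_2(1): exp(t · J_2(1)) = e^(1t)·(I + t·N), where N is the 2×2 nilpotent shift.

After assembling e^{tJ} and conjugating by P, we get:

e^{tM} =
  [-t*exp(t) + exp(t), t*exp(t)]
  [-t*exp(t), t*exp(t) + exp(t)]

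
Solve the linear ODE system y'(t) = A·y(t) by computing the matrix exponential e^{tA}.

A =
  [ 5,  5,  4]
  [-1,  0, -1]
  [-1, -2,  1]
e^{tA} =
  [3*t*exp(2*t) + exp(2*t), -3*t^2*exp(2*t)/2 + 5*t*exp(2*t), 3*t^2*exp(2*t)/2 + 4*t*exp(2*t)]
  [-t*exp(2*t), t^2*exp(2*t)/2 - 2*t*exp(2*t) + exp(2*t), -t^2*exp(2*t)/2 - t*exp(2*t)]
  [-t*exp(2*t), t^2*exp(2*t)/2 - 2*t*exp(2*t), -t^2*exp(2*t)/2 - t*exp(2*t) + exp(2*t)]

Strategy: write A = P · J · P⁻¹ where J is a Jordan canonical form, so e^{tA} = P · e^{tJ} · P⁻¹, and e^{tJ} can be computed block-by-block.

A has Jordan form
J =
  [2, 1, 0]
  [0, 2, 1]
  [0, 0, 2]
(up to reordering of blocks).

Per-block formulas:
  For a 3×3 Jordan block J_3(2): exp(t · J_3(2)) = e^(2t)·(I + t·N + (t^2/2)·N^2), where N is the 3×3 nilpotent shift.

After assembling e^{tJ} and conjugating by P, we get:

e^{tA} =
  [3*t*exp(2*t) + exp(2*t), -3*t^2*exp(2*t)/2 + 5*t*exp(2*t), 3*t^2*exp(2*t)/2 + 4*t*exp(2*t)]
  [-t*exp(2*t), t^2*exp(2*t)/2 - 2*t*exp(2*t) + exp(2*t), -t^2*exp(2*t)/2 - t*exp(2*t)]
  [-t*exp(2*t), t^2*exp(2*t)/2 - 2*t*exp(2*t), -t^2*exp(2*t)/2 - t*exp(2*t) + exp(2*t)]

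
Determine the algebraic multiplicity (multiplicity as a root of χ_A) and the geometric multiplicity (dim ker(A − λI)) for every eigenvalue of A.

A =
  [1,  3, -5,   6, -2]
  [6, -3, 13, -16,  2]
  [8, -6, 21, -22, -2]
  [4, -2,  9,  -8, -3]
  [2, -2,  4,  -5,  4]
λ = 3: alg = 5, geom = 2

Step 1 — factor the characteristic polynomial to read off the algebraic multiplicities:
  χ_A(x) = (x - 3)^5

Step 2 — compute geometric multiplicities via the rank-nullity identity g(λ) = n − rank(A − λI):
  rank(A − (3)·I) = 3, so dim ker(A − (3)·I) = n − 3 = 2

Summary:
  λ = 3: algebraic multiplicity = 5, geometric multiplicity = 2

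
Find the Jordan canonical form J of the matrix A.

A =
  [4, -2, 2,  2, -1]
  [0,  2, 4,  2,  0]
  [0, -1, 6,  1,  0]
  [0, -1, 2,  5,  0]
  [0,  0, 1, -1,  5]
J_2(4) ⊕ J_1(4) ⊕ J_1(5) ⊕ J_1(5)

The characteristic polynomial is
  det(x·I − A) = x^5 - 22*x^4 + 193*x^3 - 844*x^2 + 1840*x - 1600 = (x - 5)^2*(x - 4)^3

Eigenvalues and multiplicities (the geometric multiplicity of λ is n − rank(A − λI), which equals the number of Jordan blocks for λ):
  λ = 4: algebraic multiplicity = 3, geometric multiplicity = 2
  λ = 5: algebraic multiplicity = 2, geometric multiplicity = 2

Determining the block sizes for each eigenvalue:
  λ = 4: 2 blocks summing to 3 forces exactly one block of size 2 and the rest size 1 → block sizes [2, 1]
  λ = 5: gm = am = 2, so every block has size 1 → block sizes [1, 1]

Assembling the blocks gives a Jordan form
J =
  [4, 1, 0, 0, 0]
  [0, 4, 0, 0, 0]
  [0, 0, 4, 0, 0]
  [0, 0, 0, 5, 0]
  [0, 0, 0, 0, 5]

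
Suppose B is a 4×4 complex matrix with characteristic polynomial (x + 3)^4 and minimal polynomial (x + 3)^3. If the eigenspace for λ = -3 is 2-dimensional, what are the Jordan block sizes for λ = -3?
Block sizes for λ = -3: [3, 1]

Step 1 — from the characteristic polynomial, algebraic multiplicity of λ = -3 is 4. From dim ker(B − (-3)·I) = 2, there are exactly 2 Jordan blocks for λ = -3.
Step 2 — from the minimal polynomial, the factor (x + 3)^3 tells us the largest block for λ = -3 has size 3.
Step 3 — with total size 4, 2 blocks, and largest block 3, the block sizes (in nonincreasing order) are [3, 1].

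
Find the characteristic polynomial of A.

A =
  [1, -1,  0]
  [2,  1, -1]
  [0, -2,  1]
x^3 - 3*x^2 + 3*x - 1

Expanding det(x·I − A) (e.g. by cofactor expansion or by noting that A is similar to its Jordan form J, which has the same characteristic polynomial as A) gives
  χ_A(x) = x^3 - 3*x^2 + 3*x - 1
which factors as (x - 1)^3. The eigenvalues (with algebraic multiplicities) are λ = 1 with multiplicity 3.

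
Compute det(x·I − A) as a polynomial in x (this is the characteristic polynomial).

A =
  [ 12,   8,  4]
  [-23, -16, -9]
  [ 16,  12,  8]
x^3 - 4*x^2 + 4*x

Expanding det(x·I − A) (e.g. by cofactor expansion or by noting that A is similar to its Jordan form J, which has the same characteristic polynomial as A) gives
  χ_A(x) = x^3 - 4*x^2 + 4*x
which factors as x*(x - 2)^2. The eigenvalues (with algebraic multiplicities) are λ = 0 with multiplicity 1, λ = 2 with multiplicity 2.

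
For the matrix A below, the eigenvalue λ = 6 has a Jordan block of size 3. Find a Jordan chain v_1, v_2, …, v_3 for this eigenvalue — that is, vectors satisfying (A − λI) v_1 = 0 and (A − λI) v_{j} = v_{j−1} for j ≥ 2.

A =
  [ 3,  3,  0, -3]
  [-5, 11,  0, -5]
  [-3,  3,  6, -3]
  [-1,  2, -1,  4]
A Jordan chain for λ = 6 of length 3:
v_1 = (-3, -5, -3, -2)ᵀ
v_2 = (-3, -5, -3, -1)ᵀ
v_3 = (1, 0, 0, 0)ᵀ

Let N = A − (6)·I. We want v_3 with N^3 v_3 = 0 but N^2 v_3 ≠ 0; then v_{j-1} := N · v_j for j = 3, …, 2.

Pick v_3 = (1, 0, 0, 0)ᵀ.
Then v_2 = N · v_3 = (-3, -5, -3, -1)ᵀ.
Then v_1 = N · v_2 = (-3, -5, -3, -2)ᵀ.

Sanity check: (A − (6)·I) v_1 = (0, 0, 0, 0)ᵀ = 0. ✓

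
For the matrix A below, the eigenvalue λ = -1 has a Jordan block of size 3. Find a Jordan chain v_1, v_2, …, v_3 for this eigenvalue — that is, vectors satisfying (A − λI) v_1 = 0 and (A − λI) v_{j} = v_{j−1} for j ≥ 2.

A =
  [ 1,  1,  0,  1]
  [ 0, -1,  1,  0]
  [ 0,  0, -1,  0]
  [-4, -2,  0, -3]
A Jordan chain for λ = -1 of length 3:
v_1 = (1, 0, 0, -2)ᵀ
v_2 = (0, 1, 0, 0)ᵀ
v_3 = (0, 0, 1, 0)ᵀ

Let N = A − (-1)·I. We want v_3 with N^3 v_3 = 0 but N^2 v_3 ≠ 0; then v_{j-1} := N · v_j for j = 3, …, 2.

Pick v_3 = (0, 0, 1, 0)ᵀ.
Then v_2 = N · v_3 = (0, 1, 0, 0)ᵀ.
Then v_1 = N · v_2 = (1, 0, 0, -2)ᵀ.

Sanity check: (A − (-1)·I) v_1 = (0, 0, 0, 0)ᵀ = 0. ✓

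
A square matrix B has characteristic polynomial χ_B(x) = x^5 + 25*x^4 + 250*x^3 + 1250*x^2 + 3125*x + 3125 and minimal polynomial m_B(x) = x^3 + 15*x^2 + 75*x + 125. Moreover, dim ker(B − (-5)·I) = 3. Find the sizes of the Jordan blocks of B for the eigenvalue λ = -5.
Block sizes for λ = -5: [3, 1, 1]

Step 1 — from the characteristic polynomial, algebraic multiplicity of λ = -5 is 5. From dim ker(B − (-5)·I) = 3, there are exactly 3 Jordan blocks for λ = -5.
Step 2 — from the minimal polynomial, the factor (x + 5)^3 tells us the largest block for λ = -5 has size 3.
Step 3 — with total size 5, 3 blocks, and largest block 3, the block sizes (in nonincreasing order) are [3, 1, 1].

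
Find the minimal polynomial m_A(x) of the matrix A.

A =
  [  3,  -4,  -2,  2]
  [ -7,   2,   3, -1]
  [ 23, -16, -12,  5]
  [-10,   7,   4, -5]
x^3 + 9*x^2 + 27*x + 27

The characteristic polynomial is χ_A(x) = (x + 3)^4, so the eigenvalues are known. The minimal polynomial is
  m_A(x) = Π_λ (x − λ)^{k_λ}
where k_λ is the size of the *largest* Jordan block for λ (equivalently, the smallest k with (A − λI)^k v = 0 for every generalised eigenvector v of λ).

  λ = -3: largest Jordan block has size 3, contributing (x + 3)^3

So m_A(x) = (x + 3)^3 = x^3 + 9*x^2 + 27*x + 27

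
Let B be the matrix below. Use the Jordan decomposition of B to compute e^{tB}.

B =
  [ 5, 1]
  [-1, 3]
e^{tB} =
  [t*exp(4*t) + exp(4*t), t*exp(4*t)]
  [-t*exp(4*t), -t*exp(4*t) + exp(4*t)]

Strategy: write B = P · J · P⁻¹ where J is a Jordan canonical form, so e^{tB} = P · e^{tJ} · P⁻¹, and e^{tJ} can be computed block-by-block.

B has Jordan form
J =
  [4, 1]
  [0, 4]
(up to reordering of blocks).

Per-block formulas:
  For a 2×2 Jordan block J_2(4): exp(t · J_2(4)) = e^(4t)·(I + t·N), where N is the 2×2 nilpotent shift.

After assembling e^{tJ} and conjugating by P, we get:

e^{tB} =
  [t*exp(4*t) + exp(4*t), t*exp(4*t)]
  [-t*exp(4*t), -t*exp(4*t) + exp(4*t)]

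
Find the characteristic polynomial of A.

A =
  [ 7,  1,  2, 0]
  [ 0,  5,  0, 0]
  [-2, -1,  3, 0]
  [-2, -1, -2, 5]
x^4 - 20*x^3 + 150*x^2 - 500*x + 625

Expanding det(x·I − A) (e.g. by cofactor expansion or by noting that A is similar to its Jordan form J, which has the same characteristic polynomial as A) gives
  χ_A(x) = x^4 - 20*x^3 + 150*x^2 - 500*x + 625
which factors as (x - 5)^4. The eigenvalues (with algebraic multiplicities) are λ = 5 with multiplicity 4.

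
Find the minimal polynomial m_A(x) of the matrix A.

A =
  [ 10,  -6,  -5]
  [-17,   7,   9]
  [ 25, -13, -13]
x^3 - 4*x^2 - 11*x - 6

The characteristic polynomial is χ_A(x) = (x - 6)*(x + 1)^2, so the eigenvalues are known. The minimal polynomial is
  m_A(x) = Π_λ (x − λ)^{k_λ}
where k_λ is the size of the *largest* Jordan block for λ (equivalently, the smallest k with (A − λI)^k v = 0 for every generalised eigenvector v of λ).

  λ = -1: largest Jordan block has size 2, contributing (x + 1)^2
  λ = 6: largest Jordan block has size 1, contributing (x − 6)

So m_A(x) = (x - 6)*(x + 1)^2 = x^3 - 4*x^2 - 11*x - 6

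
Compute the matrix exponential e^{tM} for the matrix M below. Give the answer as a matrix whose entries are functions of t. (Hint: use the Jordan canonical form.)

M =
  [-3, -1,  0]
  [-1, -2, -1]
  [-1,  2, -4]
e^{tM} =
  [t^2*exp(-3*t)/2 + exp(-3*t), -t^2*exp(-3*t)/2 - t*exp(-3*t), t^2*exp(-3*t)/2]
  [-t*exp(-3*t), t*exp(-3*t) + exp(-3*t), -t*exp(-3*t)]
  [-t^2*exp(-3*t)/2 - t*exp(-3*t), t^2*exp(-3*t)/2 + 2*t*exp(-3*t), -t^2*exp(-3*t)/2 - t*exp(-3*t) + exp(-3*t)]

Strategy: write M = P · J · P⁻¹ where J is a Jordan canonical form, so e^{tM} = P · e^{tJ} · P⁻¹, and e^{tJ} can be computed block-by-block.

M has Jordan form
J =
  [-3,  1,  0]
  [ 0, -3,  1]
  [ 0,  0, -3]
(up to reordering of blocks).

Per-block formulas:
  For a 3×3 Jordan block J_3(-3): exp(t · J_3(-3)) = e^(-3t)·(I + t·N + (t^2/2)·N^2), where N is the 3×3 nilpotent shift.

After assembling e^{tJ} and conjugating by P, we get:

e^{tM} =
  [t^2*exp(-3*t)/2 + exp(-3*t), -t^2*exp(-3*t)/2 - t*exp(-3*t), t^2*exp(-3*t)/2]
  [-t*exp(-3*t), t*exp(-3*t) + exp(-3*t), -t*exp(-3*t)]
  [-t^2*exp(-3*t)/2 - t*exp(-3*t), t^2*exp(-3*t)/2 + 2*t*exp(-3*t), -t^2*exp(-3*t)/2 - t*exp(-3*t) + exp(-3*t)]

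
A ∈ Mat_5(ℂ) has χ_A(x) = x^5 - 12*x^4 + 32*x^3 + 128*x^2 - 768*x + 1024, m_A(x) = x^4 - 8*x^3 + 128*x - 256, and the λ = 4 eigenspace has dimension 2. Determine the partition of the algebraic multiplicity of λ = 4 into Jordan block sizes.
Block sizes for λ = 4: [3, 1]

Step 1 — from the characteristic polynomial, algebraic multiplicity of λ = 4 is 4. From dim ker(A − (4)·I) = 2, there are exactly 2 Jordan blocks for λ = 4.
Step 2 — from the minimal polynomial, the factor (x − 4)^3 tells us the largest block for λ = 4 has size 3.
Step 3 — with total size 4, 2 blocks, and largest block 3, the block sizes (in nonincreasing order) are [3, 1].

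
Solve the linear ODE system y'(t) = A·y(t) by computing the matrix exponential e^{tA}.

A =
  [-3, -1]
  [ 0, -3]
e^{tA} =
  [exp(-3*t), -t*exp(-3*t)]
  [0, exp(-3*t)]

Strategy: write A = P · J · P⁻¹ where J is a Jordan canonical form, so e^{tA} = P · e^{tJ} · P⁻¹, and e^{tJ} can be computed block-by-block.

A has Jordan form
J =
  [-3,  1]
  [ 0, -3]
(up to reordering of blocks).

Per-block formulas:
  For a 2×2 Jordan block J_2(-3): exp(t · J_2(-3)) = e^(-3t)·(I + t·N), where N is the 2×2 nilpotent shift.

After assembling e^{tJ} and conjugating by P, we get:

e^{tA} =
  [exp(-3*t), -t*exp(-3*t)]
  [0, exp(-3*t)]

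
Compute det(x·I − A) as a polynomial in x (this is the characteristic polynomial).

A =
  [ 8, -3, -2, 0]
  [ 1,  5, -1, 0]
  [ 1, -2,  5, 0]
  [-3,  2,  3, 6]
x^4 - 24*x^3 + 216*x^2 - 864*x + 1296

Expanding det(x·I − A) (e.g. by cofactor expansion or by noting that A is similar to its Jordan form J, which has the same characteristic polynomial as A) gives
  χ_A(x) = x^4 - 24*x^3 + 216*x^2 - 864*x + 1296
which factors as (x - 6)^4. The eigenvalues (with algebraic multiplicities) are λ = 6 with multiplicity 4.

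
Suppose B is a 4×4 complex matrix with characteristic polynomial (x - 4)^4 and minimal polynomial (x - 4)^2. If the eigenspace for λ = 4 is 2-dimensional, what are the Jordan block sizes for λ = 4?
Block sizes for λ = 4: [2, 2]

Step 1 — from the characteristic polynomial, algebraic multiplicity of λ = 4 is 4. From dim ker(B − (4)·I) = 2, there are exactly 2 Jordan blocks for λ = 4.
Step 2 — from the minimal polynomial, the factor (x − 4)^2 tells us the largest block for λ = 4 has size 2.
Step 3 — with total size 4, 2 blocks, and largest block 2, the block sizes (in nonincreasing order) are [2, 2].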